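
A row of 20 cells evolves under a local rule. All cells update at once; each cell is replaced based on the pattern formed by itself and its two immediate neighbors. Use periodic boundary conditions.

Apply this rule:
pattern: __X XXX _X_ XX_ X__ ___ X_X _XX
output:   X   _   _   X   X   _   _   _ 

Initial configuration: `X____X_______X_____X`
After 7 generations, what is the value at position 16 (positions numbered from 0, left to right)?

_

generation 1: XX__X_X_____X_X___X_
generation 2: _XXX___X___X___X_X__
generation 3: X__XX_X_X_X_X_X___X_
generation 4: _XX_X__________X_X__
generation 5: X_X__X________X___X_
generation 6: ___XX_X______X_X_X__
generation 7: __X_X__X____X_____X_
position 16 holds _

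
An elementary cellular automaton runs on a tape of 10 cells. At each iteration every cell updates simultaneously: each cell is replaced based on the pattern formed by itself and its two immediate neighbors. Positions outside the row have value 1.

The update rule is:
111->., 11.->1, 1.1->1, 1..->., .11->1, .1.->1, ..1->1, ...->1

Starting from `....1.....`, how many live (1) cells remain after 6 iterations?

8

.1111.1111
11..111...
.1.11.1.11
111111111.
........11
.11111111.
count of 1: 8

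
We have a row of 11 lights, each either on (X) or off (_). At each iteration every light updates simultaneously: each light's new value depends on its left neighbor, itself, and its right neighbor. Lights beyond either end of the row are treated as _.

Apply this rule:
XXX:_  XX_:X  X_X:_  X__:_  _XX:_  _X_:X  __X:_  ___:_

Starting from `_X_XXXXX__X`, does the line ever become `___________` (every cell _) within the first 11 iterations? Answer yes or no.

iteration 1: _X_____X__X
iteration 2: _X_____X__X  (fixed point — unchanged through iteration 11)
iteration 11 is _X_____X__X, still not uniform _

no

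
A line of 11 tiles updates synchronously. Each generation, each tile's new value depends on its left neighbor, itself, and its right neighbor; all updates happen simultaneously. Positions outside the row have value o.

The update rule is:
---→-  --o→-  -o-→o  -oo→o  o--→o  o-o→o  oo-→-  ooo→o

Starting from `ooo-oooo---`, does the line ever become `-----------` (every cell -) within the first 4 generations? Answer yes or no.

no

generation 1: oo-oooo-o--
generation 2: o-oooo-ooo-
generation 3: -oooo-ooo-o
generation 4: oooo-ooo-oo
generation 4 is oooo-ooo-oo, still not uniform -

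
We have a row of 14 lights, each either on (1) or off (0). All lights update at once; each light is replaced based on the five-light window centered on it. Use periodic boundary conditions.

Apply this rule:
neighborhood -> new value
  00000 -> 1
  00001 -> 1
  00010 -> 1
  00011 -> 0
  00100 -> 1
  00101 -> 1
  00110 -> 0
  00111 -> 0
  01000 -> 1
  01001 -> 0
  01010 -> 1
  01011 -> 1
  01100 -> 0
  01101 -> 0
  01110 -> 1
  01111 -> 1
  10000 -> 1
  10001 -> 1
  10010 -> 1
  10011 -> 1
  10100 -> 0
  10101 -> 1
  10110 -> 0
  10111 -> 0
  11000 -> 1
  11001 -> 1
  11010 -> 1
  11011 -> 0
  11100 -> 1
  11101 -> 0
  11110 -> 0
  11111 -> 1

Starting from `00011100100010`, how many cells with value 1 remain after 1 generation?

12

generation 1: 11001111111111
count of 1: 12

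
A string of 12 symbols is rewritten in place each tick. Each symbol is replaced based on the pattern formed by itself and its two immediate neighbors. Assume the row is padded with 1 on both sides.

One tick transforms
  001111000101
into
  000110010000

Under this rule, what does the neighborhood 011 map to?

At position 2 the neighborhood is 011; the next row has 0 there.

0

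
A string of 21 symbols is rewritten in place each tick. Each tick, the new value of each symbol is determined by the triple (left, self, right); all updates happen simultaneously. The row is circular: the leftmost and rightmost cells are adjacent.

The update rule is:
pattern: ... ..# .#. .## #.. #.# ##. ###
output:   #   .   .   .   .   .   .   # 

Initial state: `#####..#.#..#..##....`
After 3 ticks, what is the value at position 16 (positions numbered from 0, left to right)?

.

.###..............##.
..#..############....
#.....##########..###
position 16 holds .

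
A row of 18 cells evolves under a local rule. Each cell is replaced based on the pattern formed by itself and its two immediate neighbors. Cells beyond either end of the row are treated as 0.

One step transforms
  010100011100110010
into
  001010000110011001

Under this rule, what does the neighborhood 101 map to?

At position 2 the neighborhood is 101; the next row has 1 there.

1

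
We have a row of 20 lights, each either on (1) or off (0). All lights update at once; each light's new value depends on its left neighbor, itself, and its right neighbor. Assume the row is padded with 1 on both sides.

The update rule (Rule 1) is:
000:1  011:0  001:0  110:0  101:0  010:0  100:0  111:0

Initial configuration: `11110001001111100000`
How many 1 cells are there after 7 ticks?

00000100000000001110
01110001111111100000
00000100000000001110  (repeats tick 1; period 2)
tick 7: 00000100000000001110
count of 1: 4

4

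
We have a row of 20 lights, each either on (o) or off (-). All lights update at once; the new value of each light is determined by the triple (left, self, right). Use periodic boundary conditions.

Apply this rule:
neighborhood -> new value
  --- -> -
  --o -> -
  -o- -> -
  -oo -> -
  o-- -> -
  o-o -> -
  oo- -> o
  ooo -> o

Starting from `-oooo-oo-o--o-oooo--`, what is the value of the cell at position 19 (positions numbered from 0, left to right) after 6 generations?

-

--ooo--o-------ooo--
---oo-----------oo--
----o------------o--
--------------------
--------------------  (fixed point — unchanged through generation 6)
position 19 holds -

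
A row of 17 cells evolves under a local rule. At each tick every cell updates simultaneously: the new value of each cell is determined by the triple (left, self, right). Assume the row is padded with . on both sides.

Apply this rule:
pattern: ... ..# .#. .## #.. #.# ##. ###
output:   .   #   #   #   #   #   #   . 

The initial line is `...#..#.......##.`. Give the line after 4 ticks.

#..####..###....#

..######.....####
.##....##...##..#
####..####.######
#..####..###....#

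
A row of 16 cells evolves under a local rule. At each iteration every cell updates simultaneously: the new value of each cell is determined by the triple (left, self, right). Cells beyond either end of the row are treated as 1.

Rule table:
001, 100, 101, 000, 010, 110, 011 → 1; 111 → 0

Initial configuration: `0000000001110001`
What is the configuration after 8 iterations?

0000000001110000

1111111111011111
0000000001110000
1111111111011111  (repeats iteration 1; period 2)
iteration 8: 0000000001110000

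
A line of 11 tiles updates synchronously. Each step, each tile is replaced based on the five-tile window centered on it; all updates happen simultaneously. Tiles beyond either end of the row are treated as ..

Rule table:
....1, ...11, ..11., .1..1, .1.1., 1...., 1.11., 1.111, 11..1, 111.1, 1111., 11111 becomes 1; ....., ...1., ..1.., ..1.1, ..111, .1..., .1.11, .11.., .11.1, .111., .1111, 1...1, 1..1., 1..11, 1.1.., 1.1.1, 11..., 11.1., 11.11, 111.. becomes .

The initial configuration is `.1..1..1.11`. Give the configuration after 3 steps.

step 1: ..1..1...1.
step 2: 1..1.......
step 3: .1...1.....

.1...1.....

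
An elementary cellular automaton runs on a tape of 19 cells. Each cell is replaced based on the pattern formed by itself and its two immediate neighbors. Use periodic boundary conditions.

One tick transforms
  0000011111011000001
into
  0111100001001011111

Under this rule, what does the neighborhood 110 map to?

1

At position 9 the neighborhood is 110; the next row has 1 there.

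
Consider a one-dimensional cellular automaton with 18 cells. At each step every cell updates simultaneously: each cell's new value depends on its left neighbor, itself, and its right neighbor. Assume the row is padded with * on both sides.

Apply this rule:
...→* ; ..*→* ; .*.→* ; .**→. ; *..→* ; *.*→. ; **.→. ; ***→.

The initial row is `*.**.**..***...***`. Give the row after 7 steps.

.......**...***...

.......**...***...
*******..***...***
.......**...***...  (repeats step 1; period 2)
step 7: .......**...***...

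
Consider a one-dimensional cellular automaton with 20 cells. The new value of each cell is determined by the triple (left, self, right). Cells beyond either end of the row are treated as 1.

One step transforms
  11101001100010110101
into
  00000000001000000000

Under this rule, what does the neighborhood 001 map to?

0

At position 6 the neighborhood is 001; the next row has 0 there.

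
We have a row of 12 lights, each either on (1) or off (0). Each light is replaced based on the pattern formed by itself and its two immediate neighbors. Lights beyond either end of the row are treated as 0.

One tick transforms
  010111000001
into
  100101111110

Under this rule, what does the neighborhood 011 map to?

1

At position 3 the neighborhood is 011; the next row has 1 there.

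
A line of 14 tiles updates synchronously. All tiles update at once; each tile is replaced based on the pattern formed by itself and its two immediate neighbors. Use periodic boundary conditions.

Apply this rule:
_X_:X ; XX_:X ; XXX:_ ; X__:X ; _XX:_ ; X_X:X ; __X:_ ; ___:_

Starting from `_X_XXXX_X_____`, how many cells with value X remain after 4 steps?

4

_XX___XXXX____
__XX_____XX___
___XX_____XX__
____XX_____XX_
count of X: 4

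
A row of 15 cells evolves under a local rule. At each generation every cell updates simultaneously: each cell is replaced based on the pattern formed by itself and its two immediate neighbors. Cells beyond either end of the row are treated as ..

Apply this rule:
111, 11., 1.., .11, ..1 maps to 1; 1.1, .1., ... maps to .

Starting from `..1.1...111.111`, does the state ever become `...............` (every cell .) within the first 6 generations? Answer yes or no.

.1...1.1111.111
1.1.1..1111.111
.....111111.111
....1111111.111
...11111111.111
..111111111.111
generation 6 is ..111111111.111, still not uniform .

no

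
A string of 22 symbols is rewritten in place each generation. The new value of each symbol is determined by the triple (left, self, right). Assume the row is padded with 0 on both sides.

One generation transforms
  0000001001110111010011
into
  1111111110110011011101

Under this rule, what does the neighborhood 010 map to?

1

At position 6 the neighborhood is 010; the next row has 1 there.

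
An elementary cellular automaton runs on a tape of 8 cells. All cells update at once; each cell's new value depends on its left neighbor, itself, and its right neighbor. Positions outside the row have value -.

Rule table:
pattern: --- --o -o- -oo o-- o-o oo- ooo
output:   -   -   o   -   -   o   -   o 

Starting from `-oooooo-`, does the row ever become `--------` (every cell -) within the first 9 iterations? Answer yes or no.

--oooo--
---oo---
--------
all cells are - at iteration 3

yes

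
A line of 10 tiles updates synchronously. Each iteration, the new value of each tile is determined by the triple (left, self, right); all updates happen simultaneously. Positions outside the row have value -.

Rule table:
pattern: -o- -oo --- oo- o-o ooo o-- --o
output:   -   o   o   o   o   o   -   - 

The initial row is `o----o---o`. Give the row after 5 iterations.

--oo---o--
o-oo-o---o
-oooo--o--
-oooo----o
-oooo-oo--

-oooo-oo--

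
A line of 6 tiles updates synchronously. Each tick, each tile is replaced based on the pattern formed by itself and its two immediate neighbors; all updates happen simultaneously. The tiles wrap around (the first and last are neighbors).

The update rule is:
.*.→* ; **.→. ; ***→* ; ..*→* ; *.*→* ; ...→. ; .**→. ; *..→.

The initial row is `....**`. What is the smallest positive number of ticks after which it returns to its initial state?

tick 1: ...*..
tick 2: ..**..
tick 3: .*....
tick 4: **....
tick 5: .....*
tick 6: ....**

6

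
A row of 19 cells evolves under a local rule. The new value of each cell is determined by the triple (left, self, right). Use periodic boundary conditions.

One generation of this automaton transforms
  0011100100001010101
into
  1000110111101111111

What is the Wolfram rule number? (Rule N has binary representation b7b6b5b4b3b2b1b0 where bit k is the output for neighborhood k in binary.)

117

position 3: 111 → 0  (bit 7 = 0)
position 4: 110 → 1  (bit 6 = 1)
position 13: 101 → 1  (bit 5 = 1)
position 0: 100 → 1  (bit 4 = 1)
position 2: 011 → 0  (bit 3 = 0)
position 7: 010 → 1  (bit 2 = 1)
position 1: 001 → 0  (bit 1 = 0)
position 9: 000 → 1  (bit 0 = 1)
bits b7..b0 = 01110101 = 117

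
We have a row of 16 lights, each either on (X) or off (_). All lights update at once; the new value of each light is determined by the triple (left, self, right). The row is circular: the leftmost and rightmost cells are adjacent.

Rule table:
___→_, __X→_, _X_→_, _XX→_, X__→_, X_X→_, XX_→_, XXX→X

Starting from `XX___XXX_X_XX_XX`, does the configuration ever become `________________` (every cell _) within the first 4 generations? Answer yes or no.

X_____X________X
________________
all cells are _ at generation 2

yes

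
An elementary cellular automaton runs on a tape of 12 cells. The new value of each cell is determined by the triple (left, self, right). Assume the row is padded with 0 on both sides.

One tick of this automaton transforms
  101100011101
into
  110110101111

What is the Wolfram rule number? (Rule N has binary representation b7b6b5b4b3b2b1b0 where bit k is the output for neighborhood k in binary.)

position 8: 111 → 1  (bit 7 = 1)
position 3: 110 → 1  (bit 6 = 1)
position 1: 101 → 1  (bit 5 = 1)
position 4: 100 → 1  (bit 4 = 1)
position 2: 011 → 0  (bit 3 = 0)
position 0: 010 → 1  (bit 2 = 1)
position 6: 001 → 1  (bit 1 = 1)
position 5: 000 → 0  (bit 0 = 0)
bits b7..b0 = 11110110 = 246

246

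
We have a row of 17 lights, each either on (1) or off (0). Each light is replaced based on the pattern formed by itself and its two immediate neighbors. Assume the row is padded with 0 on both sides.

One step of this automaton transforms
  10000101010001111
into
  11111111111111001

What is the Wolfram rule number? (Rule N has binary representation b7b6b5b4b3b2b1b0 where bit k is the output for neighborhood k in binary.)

127

position 14: 111 → 0  (bit 7 = 0)
position 16: 110 → 1  (bit 6 = 1)
position 6: 101 → 1  (bit 5 = 1)
position 1: 100 → 1  (bit 4 = 1)
position 13: 011 → 1  (bit 3 = 1)
position 0: 010 → 1  (bit 2 = 1)
position 4: 001 → 1  (bit 1 = 1)
position 2: 000 → 1  (bit 0 = 1)
bits b7..b0 = 01111111 = 127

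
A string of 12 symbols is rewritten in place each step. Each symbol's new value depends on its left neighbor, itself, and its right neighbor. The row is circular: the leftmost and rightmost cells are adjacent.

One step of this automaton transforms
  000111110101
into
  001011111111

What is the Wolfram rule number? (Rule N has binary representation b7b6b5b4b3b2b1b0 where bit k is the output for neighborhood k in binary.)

230

position 4: 111 → 1  (bit 7 = 1)
position 7: 110 → 1  (bit 6 = 1)
position 8: 101 → 1  (bit 5 = 1)
position 0: 100 → 0  (bit 4 = 0)
position 3: 011 → 0  (bit 3 = 0)
position 9: 010 → 1  (bit 2 = 1)
position 2: 001 → 1  (bit 1 = 1)
position 1: 000 → 0  (bit 0 = 0)
bits b7..b0 = 11100110 = 230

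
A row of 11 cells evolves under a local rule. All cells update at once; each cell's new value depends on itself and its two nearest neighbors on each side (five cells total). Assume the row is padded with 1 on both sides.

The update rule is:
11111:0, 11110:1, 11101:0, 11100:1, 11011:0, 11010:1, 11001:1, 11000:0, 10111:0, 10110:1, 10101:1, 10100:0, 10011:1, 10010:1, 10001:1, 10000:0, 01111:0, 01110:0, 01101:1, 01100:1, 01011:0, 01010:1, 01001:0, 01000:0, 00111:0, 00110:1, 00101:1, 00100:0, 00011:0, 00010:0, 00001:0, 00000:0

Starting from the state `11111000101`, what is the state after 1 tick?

00011010100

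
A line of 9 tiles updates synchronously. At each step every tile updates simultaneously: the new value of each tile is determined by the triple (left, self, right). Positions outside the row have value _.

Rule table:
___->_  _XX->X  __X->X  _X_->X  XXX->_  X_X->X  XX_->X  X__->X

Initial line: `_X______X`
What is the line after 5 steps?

XX___XX_X

XXX____XX
X_XX__XXX
XXXXXXX_X
X_____XXX
XX___XX_X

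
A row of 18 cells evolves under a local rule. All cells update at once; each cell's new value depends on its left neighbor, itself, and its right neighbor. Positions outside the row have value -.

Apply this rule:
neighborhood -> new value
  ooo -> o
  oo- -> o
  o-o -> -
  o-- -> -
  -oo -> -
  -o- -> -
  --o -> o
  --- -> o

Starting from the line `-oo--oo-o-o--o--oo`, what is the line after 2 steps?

--------oooo--o---

o-o-o-o-----o--o-o
--------oooo--o---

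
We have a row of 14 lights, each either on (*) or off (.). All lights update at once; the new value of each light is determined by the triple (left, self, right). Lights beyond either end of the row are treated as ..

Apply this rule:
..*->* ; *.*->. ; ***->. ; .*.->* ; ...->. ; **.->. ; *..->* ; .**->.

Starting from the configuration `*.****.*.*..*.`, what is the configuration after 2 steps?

*......*.*****
**....**......

**....**......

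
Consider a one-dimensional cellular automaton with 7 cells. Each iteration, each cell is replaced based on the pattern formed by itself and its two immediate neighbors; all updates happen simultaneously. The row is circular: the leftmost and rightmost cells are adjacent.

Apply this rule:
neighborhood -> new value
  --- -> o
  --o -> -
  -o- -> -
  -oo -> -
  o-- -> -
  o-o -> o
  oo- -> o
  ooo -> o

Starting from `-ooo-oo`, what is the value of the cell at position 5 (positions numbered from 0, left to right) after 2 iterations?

o-ooo-o
oo-ooo-
position 5 holds o

o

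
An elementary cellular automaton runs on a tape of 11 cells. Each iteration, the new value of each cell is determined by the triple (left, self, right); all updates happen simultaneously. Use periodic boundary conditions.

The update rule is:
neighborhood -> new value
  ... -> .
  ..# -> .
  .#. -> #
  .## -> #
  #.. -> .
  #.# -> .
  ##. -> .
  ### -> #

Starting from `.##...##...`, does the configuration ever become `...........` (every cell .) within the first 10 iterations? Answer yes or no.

.#....#....
.#....#....  (fixed point — unchanged through iteration 10)
iteration 10 is .#....#...., still not uniform .

no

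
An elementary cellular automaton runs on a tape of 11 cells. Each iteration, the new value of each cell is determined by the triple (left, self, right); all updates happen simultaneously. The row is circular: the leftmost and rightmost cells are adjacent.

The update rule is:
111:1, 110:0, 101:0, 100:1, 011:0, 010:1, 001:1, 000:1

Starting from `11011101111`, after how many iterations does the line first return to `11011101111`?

4

10001000111
01111111011
00111110000
11011101111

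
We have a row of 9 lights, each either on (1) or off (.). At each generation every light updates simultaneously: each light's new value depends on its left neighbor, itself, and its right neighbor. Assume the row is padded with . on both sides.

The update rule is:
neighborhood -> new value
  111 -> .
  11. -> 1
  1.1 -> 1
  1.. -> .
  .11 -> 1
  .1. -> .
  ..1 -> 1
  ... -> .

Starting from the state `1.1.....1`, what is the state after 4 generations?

.1.....1.
1.....1..
.....1...
....1....

....1....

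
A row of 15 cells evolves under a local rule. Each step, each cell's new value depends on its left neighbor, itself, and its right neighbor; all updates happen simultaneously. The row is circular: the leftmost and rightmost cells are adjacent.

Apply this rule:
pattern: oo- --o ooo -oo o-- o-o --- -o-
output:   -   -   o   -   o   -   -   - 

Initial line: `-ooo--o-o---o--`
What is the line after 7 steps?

--o-o----o---o-
-----o----o---o
o-----o----o---
-o-----o----o--
--o-----o----o-
---o-----o----o
o---o-----o----

o---o-----o----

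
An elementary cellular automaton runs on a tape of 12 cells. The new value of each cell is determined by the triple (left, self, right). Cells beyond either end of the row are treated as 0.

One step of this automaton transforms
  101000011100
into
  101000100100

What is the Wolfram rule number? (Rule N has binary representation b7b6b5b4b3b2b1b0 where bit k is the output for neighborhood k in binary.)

position 8: 111 → 0  (bit 7 = 0)
position 9: 110 → 1  (bit 6 = 1)
position 1: 101 → 0  (bit 5 = 0)
position 3: 100 → 0  (bit 4 = 0)
position 7: 011 → 0  (bit 3 = 0)
position 0: 010 → 1  (bit 2 = 1)
position 6: 001 → 1  (bit 1 = 1)
position 4: 000 → 0  (bit 0 = 0)
bits b7..b0 = 01000110 = 70

70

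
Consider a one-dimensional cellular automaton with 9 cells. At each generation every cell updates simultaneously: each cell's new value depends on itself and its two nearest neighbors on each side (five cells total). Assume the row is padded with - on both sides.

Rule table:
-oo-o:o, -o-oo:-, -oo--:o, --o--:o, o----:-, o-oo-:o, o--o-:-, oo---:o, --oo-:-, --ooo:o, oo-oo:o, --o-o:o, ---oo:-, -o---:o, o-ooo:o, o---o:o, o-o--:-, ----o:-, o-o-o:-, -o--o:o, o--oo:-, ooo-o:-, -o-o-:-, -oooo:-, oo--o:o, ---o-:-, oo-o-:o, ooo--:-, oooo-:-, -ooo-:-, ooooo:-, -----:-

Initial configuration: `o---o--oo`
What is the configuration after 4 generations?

generation 1: ooo-oo--o
generation 2: o--oooo-o
generation 3: oo-o---o-
generation 4: -oo-oo-oo

-oo-oo-oo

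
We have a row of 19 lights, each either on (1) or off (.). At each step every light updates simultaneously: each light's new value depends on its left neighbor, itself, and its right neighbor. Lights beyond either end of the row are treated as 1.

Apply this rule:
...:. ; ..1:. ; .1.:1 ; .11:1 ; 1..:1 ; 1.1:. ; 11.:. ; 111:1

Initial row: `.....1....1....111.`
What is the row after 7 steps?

1....11...11...11..
.1...1.1..1.1..1.1.
.11..1.11.1.11.1.1.
.1.1.1.1..1.1..1.1.
.1.1.1.11.1.11.1.1.
.1.1.1.1..1.1..1.1.  (repeats step 4; period 2)
step 7: .1.1.1.11.1.11.1.1.

.1.1.1.11.1.11.1.1.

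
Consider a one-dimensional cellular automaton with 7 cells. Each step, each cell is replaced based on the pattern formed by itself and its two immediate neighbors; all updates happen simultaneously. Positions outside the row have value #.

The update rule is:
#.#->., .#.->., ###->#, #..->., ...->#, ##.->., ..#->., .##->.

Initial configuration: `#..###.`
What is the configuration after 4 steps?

.##....

step 1: ....#..
step 2: .##....
step 3: ....##.
step 4: .##....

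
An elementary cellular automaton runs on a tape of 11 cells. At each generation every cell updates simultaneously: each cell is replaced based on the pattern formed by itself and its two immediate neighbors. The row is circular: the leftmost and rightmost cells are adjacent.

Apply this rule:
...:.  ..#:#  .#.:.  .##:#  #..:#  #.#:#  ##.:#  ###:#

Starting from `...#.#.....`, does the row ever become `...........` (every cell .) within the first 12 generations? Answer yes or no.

no

generation 1: ..#.#.#....
generation 2: .#.#.#.#...
generation 3: #.#.#.#.#..
generation 4: .#.#.#.#.##
generation 5: #.#.#.#.###
generation 6: ##.#.#.####
generation 7: ###.#.#####
generation 8: ####.######
generation 9: ###########
generation 10: ###########  (fixed point — unchanged through generation 12)
generation 12 is ###########, still not uniform .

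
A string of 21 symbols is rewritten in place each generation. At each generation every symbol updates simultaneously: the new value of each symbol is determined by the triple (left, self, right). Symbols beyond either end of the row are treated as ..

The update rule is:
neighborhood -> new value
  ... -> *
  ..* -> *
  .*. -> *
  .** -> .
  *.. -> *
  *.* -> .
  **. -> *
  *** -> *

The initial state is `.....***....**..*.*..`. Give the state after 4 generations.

*..****..*****..***.*

*****.******.****.***
.****..*****..***..**
*.*****.******.****.*
*..****..*****..***.*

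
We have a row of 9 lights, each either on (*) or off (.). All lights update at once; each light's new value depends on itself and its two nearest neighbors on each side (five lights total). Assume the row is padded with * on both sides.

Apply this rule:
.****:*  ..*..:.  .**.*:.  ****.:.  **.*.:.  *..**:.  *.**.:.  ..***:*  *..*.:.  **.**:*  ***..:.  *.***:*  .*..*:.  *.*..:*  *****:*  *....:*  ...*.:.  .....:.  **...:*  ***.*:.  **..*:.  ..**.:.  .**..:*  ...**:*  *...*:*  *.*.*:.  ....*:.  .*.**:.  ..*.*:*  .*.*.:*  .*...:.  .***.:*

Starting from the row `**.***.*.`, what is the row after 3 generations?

generation 1: ..***....
generation 2: ..**.**.*
generation 3: ....*..**

....*..**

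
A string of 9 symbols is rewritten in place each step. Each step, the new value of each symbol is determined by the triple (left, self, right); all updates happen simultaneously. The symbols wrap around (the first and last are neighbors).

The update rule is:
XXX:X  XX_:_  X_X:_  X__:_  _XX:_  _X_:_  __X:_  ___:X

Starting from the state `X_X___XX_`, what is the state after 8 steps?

XXX___XXX

____X____
XXX___XXX
XX__X__XX
X_______X
__XXXXX__
X__XXX__X
____X____  (repeats step 1; period 6)
step 8: XXX___XXX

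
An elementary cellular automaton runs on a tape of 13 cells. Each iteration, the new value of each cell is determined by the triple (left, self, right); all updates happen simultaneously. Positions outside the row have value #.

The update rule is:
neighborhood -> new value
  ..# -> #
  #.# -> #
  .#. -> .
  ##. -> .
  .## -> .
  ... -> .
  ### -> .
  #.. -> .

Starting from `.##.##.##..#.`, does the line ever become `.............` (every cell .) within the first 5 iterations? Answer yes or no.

iteration 1: #..#..#...#.#
iteration 2: ..#..#...#.#.
iteration 3: .#..#...#.#.#
iteration 4: #..#...#.#.#.
iteration 5: ..#...#.#.#.#
iteration 5 is ..#...#.#.#.#, still not uniform .

no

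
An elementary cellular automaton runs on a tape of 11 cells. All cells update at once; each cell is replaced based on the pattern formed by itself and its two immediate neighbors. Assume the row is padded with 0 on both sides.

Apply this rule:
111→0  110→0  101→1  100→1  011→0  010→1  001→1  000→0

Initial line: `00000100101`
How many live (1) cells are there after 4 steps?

00001111111
00010000000
00111000000
01000100000
count of 1: 2

2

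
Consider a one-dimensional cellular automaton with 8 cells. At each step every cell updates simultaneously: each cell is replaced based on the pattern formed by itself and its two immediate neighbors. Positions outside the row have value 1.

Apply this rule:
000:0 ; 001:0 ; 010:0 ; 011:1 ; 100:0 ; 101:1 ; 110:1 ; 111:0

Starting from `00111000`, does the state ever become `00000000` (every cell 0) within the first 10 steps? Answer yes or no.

00101000
00010000
00000000
all cells are 0 at step 3

yes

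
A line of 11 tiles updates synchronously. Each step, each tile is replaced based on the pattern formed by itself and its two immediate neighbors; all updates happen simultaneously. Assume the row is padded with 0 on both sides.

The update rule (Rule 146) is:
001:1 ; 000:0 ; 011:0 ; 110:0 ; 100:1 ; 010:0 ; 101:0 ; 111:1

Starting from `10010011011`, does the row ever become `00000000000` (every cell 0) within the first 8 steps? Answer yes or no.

no

01101100000
10000010000
01000101000
10101000100
00000101010
00001000001
00010100010
00100010101
step 8 is 00100010101, still not uniform 0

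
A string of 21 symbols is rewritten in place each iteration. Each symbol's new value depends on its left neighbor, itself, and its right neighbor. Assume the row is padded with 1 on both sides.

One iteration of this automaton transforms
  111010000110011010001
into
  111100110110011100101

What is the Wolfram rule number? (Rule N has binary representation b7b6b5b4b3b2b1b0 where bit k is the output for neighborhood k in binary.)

position 0: 111 → 1  (bit 7 = 1)
position 2: 110 → 1  (bit 6 = 1)
position 3: 101 → 1  (bit 5 = 1)
position 5: 100 → 0  (bit 4 = 0)
position 9: 011 → 1  (bit 3 = 1)
position 4: 010 → 0  (bit 2 = 0)
position 8: 001 → 0  (bit 1 = 0)
position 6: 000 → 1  (bit 0 = 1)
bits b7..b0 = 11101001 = 233

233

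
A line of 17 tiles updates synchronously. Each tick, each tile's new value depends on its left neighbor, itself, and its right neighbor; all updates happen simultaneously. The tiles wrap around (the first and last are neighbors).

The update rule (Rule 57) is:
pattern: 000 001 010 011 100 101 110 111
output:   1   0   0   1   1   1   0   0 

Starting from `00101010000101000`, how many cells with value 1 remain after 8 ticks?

8

10010101110010111
01001011001001100
00100110100101011
10010101010010110
01001010101001101
10100101010101010
01010010101010101
10101001010101010
count of 1: 8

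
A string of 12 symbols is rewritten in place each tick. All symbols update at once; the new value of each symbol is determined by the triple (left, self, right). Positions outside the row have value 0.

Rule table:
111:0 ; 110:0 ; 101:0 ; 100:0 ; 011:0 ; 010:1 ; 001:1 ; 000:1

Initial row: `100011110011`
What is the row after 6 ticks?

101100000100
100001111101
101110000001
100000111111
101111000000
100000011111

100000011111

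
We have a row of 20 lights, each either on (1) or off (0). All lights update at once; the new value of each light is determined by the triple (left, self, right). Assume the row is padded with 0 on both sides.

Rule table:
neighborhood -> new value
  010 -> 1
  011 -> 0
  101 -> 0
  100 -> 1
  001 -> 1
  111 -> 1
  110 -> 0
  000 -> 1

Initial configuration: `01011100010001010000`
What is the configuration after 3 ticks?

11010110111101110101

tick 1: 11001011111111011111
tick 2: 00111001111110001110
tick 3: 11010110111101110101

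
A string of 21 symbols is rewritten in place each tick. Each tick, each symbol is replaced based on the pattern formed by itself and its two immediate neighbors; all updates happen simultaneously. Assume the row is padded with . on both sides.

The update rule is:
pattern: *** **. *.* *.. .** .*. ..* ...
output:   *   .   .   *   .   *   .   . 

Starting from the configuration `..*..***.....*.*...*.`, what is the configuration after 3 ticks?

..**..*.*....*.**..**
....*.*.**...*...*...
....*.*...*..**..**..

....*.*...*..**..**..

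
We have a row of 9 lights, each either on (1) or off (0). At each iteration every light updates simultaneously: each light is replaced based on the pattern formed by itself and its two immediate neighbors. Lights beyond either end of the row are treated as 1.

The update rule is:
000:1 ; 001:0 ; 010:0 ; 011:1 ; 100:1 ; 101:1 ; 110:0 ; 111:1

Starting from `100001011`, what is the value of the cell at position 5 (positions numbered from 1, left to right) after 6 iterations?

iteration 1: 011100111
iteration 2: 111010111
iteration 3: 110101111
iteration 4: 101011111
iteration 5: 010111111
iteration 6: 101111111
position 5 holds 1

1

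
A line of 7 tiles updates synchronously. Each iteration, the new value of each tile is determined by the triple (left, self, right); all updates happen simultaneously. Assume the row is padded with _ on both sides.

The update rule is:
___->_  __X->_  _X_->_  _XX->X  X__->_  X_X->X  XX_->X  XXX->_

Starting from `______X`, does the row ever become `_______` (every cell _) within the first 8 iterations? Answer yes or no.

_______
all cells are _ at iteration 1

yes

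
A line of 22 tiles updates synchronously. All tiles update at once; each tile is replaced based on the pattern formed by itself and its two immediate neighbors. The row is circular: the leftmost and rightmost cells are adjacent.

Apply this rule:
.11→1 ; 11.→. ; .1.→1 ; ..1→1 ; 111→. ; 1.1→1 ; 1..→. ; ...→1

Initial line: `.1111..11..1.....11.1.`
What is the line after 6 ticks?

11....11..11.11111.11.
1..1111..11.11....11.1
..11....11.11..1111.11
.11..1111.11..11...11.
11..11...11..11..111..
1..11..111..11..11...1

1..11..111..11..11...1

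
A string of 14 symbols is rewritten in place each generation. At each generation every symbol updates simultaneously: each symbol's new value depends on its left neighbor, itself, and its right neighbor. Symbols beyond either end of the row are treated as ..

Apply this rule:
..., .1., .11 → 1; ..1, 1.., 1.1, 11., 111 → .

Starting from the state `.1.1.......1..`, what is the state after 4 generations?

.1.1.11111.1.1
.1.1.1.....1.1
.1.1.1.111.1.1
.1.1.1.1...1.1

.1.1.1.1...1.1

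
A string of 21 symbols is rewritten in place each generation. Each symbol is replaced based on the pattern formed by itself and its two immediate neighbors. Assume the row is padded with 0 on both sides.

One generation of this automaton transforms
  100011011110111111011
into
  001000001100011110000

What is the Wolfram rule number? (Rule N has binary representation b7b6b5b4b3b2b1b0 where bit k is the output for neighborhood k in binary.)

129

position 8: 111 → 1  (bit 7 = 1)
position 5: 110 → 0  (bit 6 = 0)
position 6: 101 → 0  (bit 5 = 0)
position 1: 100 → 0  (bit 4 = 0)
position 4: 011 → 0  (bit 3 = 0)
position 0: 010 → 0  (bit 2 = 0)
position 3: 001 → 0  (bit 1 = 0)
position 2: 000 → 1  (bit 0 = 1)
bits b7..b0 = 10000001 = 129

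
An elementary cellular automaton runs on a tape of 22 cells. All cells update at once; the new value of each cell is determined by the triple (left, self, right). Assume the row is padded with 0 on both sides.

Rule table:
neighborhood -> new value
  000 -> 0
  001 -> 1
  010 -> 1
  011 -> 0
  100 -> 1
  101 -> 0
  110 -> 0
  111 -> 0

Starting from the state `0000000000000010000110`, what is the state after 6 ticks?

0000000000000111001001
0000000000001000111111
0000000000011101000000
0000000000100001100000
0000000001110010010000
0000000010001111111000

0000000010001111111000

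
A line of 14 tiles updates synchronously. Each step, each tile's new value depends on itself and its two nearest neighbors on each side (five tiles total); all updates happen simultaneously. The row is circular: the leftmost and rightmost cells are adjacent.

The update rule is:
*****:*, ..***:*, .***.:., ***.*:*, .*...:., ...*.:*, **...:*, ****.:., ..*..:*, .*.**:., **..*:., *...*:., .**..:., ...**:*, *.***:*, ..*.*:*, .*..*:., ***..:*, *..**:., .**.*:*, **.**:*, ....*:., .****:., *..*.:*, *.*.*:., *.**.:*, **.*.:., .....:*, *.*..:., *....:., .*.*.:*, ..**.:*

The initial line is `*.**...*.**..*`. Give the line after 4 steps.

step 1: ***.*.**.*...*
step 2: ..*...**....**
step 3: .**..**.*..**.
step 4: .*...**....*..

.*...**....*..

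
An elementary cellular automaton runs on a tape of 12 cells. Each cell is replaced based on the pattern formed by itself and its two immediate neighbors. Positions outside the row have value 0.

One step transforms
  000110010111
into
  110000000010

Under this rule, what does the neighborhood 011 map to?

At position 3 the neighborhood is 011; the next row has 0 there.

0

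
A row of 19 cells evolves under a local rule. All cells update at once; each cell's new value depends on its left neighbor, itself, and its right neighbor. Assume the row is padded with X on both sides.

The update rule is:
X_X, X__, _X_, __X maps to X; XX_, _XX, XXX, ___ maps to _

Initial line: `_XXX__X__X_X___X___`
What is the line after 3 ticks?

XXXXX_______XXX_XXX

X___XXXXXXXXX_XXX_X
_X_X_________X___X_
XXXXX_______XXX_XXX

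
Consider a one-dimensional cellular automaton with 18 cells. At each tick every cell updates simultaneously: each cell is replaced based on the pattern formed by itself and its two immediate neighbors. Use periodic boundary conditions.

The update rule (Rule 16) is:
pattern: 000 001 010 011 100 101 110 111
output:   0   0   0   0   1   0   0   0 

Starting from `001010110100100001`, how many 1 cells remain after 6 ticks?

tick 1: 100000000010010000
tick 2: 010000000001001000
tick 3: 001000000000100100
tick 4: 000100000000010010
tick 5: 000010000000001001
tick 6: 100001000000000100
count of 1: 3

3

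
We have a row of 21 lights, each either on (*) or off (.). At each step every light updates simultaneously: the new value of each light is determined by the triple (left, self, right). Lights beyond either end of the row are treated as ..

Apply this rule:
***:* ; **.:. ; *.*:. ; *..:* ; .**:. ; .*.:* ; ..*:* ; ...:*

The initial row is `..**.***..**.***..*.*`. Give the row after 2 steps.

**....*.**....*.***.*
..*****...*****..*..*

..*****...*****..*..*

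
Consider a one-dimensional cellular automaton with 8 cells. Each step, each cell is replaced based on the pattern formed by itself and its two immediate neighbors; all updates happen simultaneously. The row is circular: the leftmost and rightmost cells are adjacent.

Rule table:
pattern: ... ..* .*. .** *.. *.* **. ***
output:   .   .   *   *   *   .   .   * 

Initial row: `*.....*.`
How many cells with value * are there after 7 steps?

step 1: **....*.
step 2: *.*...*.
step 3: *.**..*.
step 4: *.*.*.*.
step 5: *.*.*.*.  (fixed point — unchanged through step 7)
count of *: 4

4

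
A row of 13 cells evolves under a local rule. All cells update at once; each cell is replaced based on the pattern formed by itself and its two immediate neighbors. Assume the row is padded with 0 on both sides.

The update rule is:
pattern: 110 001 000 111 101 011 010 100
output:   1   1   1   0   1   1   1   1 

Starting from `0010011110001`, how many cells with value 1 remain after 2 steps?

6

1111110011111
1000011110001
count of 1: 6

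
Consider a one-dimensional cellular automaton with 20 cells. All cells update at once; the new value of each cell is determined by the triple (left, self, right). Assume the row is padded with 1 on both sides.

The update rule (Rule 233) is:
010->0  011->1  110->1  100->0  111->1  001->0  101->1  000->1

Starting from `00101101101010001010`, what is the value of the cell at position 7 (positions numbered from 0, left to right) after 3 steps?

1

00011111110100100101
01011111111000000011
10111111111011111011
position 7 holds 1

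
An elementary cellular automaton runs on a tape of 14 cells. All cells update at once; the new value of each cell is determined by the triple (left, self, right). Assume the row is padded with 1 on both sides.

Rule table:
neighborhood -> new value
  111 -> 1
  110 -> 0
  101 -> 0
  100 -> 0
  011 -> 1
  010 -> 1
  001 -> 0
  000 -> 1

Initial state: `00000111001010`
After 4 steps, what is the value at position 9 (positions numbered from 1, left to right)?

01110110001010
01100100101010
01000100101010
01010100101010
position 9 holds 1

1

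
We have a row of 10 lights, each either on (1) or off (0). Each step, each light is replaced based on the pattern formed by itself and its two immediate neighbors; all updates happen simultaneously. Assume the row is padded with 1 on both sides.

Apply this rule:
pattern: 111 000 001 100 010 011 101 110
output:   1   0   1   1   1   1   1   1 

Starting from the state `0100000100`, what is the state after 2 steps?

1110001111
1111011111

1111011111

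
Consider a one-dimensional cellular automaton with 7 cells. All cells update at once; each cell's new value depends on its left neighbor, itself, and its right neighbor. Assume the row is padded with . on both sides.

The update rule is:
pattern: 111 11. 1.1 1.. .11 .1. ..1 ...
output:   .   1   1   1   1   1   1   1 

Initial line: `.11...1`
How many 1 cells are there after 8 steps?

2

1111111
1.....1
1111111  (repeats step 1; period 2)
step 8: 1.....1
count of 1: 2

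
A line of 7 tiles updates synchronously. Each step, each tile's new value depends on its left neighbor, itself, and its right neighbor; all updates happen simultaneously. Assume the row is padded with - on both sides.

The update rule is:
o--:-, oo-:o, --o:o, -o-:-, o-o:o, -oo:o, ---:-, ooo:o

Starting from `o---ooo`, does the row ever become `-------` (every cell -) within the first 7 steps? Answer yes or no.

no

---oooo
--ooooo
-oooooo
ooooooo
ooooooo  (fixed point — unchanged through step 7)
step 7 is ooooooo, still not uniform -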